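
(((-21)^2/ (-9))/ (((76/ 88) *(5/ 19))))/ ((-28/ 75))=1155/ 2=577.50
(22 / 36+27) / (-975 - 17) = -497 / 17856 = -0.03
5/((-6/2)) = -5/3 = -1.67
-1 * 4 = -4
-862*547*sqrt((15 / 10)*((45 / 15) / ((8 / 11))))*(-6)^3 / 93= 25461756*sqrt(11) / 31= 2724099.71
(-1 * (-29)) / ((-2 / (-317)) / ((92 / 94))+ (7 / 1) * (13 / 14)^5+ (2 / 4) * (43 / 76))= 308660343712 / 54514437825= 5.66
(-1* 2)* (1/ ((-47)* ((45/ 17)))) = 34/ 2115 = 0.02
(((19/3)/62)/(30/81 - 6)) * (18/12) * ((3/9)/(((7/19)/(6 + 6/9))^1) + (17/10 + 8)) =-29733/69440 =-0.43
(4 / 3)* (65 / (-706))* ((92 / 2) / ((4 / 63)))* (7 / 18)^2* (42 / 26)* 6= -276115 / 2118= -130.37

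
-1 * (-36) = 36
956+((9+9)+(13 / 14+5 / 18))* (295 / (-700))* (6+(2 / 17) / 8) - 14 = 53577541 / 59976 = 893.32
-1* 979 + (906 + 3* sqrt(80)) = -73 + 12* sqrt(5) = -46.17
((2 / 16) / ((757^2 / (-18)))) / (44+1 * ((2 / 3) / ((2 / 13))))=-27 / 332368420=-0.00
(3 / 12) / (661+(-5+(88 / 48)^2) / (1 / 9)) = 1 / 2585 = 0.00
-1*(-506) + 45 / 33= 5581 / 11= 507.36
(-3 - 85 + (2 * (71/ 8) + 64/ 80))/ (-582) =463/ 3880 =0.12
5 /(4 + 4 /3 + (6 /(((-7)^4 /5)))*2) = 36015 /38596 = 0.93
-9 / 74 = -0.12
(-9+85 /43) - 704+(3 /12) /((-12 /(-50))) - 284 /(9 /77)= -9720695 /3096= -3139.76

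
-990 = -990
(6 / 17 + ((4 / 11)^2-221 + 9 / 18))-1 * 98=-1308313 / 4114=-318.01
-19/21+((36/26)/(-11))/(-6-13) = -51245/57057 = -0.90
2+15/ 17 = 49/ 17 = 2.88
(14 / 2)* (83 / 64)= 581 / 64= 9.08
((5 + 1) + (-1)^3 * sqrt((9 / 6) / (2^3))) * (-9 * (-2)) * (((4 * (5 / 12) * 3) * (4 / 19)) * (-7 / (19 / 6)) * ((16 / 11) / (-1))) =1451520 / 3971 - 60480 * sqrt(3) / 3971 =339.15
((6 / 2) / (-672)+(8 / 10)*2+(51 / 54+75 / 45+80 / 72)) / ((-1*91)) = -53603 / 917280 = -0.06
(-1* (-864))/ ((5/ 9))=7776/ 5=1555.20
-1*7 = -7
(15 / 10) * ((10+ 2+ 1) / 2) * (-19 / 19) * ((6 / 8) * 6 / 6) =-117 / 16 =-7.31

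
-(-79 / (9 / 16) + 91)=445 / 9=49.44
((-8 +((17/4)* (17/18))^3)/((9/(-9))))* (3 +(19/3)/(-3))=-21151585/419904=-50.37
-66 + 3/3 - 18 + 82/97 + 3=-79.15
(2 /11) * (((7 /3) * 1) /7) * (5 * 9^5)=196830 /11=17893.64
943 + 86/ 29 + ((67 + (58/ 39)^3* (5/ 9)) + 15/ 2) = 31654805357/ 30964518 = 1022.29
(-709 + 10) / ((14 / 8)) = -2796 / 7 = -399.43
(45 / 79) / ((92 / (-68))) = -765 / 1817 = -0.42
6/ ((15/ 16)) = 32/ 5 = 6.40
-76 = -76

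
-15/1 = -15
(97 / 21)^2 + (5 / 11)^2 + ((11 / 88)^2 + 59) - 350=-920173007 / 3415104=-269.44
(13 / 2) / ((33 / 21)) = 91 / 22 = 4.14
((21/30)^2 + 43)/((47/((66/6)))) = 47839/4700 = 10.18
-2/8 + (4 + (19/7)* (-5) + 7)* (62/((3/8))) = -11911/28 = -425.39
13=13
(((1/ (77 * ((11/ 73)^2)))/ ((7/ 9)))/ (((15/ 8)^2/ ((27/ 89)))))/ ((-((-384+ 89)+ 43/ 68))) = 626178816/ 2904712408675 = 0.00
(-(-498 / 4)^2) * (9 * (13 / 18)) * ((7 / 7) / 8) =-806013 / 64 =-12593.95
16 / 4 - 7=-3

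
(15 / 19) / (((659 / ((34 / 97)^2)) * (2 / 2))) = 17340 / 117810089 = 0.00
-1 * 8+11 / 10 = -69 / 10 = -6.90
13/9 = 1.44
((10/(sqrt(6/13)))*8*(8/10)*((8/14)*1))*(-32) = -4096*sqrt(78)/21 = -1722.61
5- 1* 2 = 3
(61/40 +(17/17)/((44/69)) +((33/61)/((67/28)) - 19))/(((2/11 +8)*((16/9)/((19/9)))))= -178589569/78470400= -2.28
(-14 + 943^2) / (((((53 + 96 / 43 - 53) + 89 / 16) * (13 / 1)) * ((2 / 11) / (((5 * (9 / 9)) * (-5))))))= -2713601000 / 2249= -1206581.15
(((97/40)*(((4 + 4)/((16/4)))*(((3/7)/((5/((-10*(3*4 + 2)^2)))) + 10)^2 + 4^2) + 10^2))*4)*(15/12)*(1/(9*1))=1213955/18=67441.94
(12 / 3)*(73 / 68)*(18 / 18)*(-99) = -7227 / 17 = -425.12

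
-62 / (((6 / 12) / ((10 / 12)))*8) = -155 / 12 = -12.92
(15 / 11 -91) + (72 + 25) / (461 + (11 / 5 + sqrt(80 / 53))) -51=-109782490679 / 781776512 -2425*sqrt(265) / 71070592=-140.43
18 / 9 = 2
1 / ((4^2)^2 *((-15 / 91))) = -91 / 3840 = -0.02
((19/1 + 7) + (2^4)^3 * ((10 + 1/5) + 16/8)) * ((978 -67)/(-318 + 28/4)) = -227737246/1555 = -146454.82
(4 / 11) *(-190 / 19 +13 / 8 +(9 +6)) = 53 / 22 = 2.41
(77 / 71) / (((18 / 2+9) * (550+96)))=77 / 825588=0.00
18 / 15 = 6 / 5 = 1.20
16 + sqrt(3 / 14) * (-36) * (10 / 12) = 16 - 15 * sqrt(42) / 7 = 2.11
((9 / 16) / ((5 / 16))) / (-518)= -9 / 2590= -0.00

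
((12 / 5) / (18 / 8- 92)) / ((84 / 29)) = -116 / 12565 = -0.01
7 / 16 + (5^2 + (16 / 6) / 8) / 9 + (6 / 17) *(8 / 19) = 474551 / 139536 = 3.40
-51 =-51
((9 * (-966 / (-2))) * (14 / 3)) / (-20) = -10143 / 10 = -1014.30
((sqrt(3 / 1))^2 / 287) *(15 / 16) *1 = 45 / 4592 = 0.01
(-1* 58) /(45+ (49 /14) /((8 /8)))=-116 /97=-1.20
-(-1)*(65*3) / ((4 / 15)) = 2925 / 4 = 731.25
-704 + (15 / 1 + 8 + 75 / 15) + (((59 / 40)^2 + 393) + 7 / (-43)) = -19331917 / 68800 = -280.99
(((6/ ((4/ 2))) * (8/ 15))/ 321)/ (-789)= -8/ 1266345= -0.00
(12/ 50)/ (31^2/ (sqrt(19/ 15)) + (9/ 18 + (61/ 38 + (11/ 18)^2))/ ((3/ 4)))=-211352409/ 194270871858550 + 3234527073 * sqrt(285)/ 194270871858550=0.00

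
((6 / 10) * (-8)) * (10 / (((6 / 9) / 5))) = -360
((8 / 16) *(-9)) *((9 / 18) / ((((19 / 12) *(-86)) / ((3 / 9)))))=9 / 1634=0.01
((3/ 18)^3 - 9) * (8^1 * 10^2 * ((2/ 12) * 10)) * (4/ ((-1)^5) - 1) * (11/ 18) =36647.81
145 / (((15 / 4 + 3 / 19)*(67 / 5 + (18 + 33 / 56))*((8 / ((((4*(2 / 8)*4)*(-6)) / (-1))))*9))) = 3085600 / 7980687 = 0.39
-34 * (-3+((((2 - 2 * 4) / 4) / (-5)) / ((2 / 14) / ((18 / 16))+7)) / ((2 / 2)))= 225777 / 2245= 100.57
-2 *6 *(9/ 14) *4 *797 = -172152/ 7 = -24593.14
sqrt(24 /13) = 2* sqrt(78) /13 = 1.36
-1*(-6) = 6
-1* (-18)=18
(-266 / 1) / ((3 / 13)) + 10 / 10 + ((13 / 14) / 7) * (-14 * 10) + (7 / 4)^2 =-392171 / 336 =-1167.18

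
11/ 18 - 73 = -1303/ 18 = -72.39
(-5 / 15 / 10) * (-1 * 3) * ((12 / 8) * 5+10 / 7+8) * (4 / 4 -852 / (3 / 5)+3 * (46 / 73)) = -24517413 / 10220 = -2398.96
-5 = -5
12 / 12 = 1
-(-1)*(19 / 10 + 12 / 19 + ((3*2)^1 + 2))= 2001 / 190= 10.53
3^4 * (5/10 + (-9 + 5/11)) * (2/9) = -144.82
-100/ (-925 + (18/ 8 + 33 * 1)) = 400/ 3559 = 0.11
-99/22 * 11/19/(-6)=0.43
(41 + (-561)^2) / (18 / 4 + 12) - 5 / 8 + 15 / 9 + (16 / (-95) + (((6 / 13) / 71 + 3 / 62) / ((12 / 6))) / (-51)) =232733053680671 / 12199438680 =19077.36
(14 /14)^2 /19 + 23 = 438 /19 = 23.05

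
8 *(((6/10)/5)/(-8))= -3/25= -0.12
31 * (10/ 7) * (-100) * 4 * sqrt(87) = -124000 * sqrt(87)/ 7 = -165227.86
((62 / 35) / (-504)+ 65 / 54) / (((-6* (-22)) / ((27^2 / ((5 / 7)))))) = 25983 / 2800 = 9.28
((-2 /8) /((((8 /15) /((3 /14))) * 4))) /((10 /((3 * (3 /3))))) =-0.01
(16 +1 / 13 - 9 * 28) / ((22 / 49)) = -150283 / 286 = -525.47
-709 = -709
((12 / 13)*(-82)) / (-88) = 123 / 143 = 0.86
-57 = -57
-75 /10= -15 /2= -7.50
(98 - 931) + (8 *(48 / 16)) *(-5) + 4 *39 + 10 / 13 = -10351 / 13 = -796.23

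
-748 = -748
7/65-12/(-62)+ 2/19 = 15563/38285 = 0.41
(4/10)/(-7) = -2/35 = -0.06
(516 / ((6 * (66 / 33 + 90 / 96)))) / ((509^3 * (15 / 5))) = 1376 / 18593984289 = 0.00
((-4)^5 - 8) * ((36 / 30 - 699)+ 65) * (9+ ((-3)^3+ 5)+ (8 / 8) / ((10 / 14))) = -189384384 / 25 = -7575375.36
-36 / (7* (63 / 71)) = -5.80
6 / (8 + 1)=2 / 3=0.67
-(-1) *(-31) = -31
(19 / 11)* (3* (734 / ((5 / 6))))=251028 / 55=4564.15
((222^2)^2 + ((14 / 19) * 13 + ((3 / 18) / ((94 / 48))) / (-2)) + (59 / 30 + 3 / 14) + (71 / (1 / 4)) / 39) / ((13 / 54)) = 53292797291288538 / 5282095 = 10089329573.07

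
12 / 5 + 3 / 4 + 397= 400.15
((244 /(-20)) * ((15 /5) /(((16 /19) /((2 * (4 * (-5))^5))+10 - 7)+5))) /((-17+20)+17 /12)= -3337920000 /3222399947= -1.04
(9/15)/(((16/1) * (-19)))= -3/1520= -0.00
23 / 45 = 0.51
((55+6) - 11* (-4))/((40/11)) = 231/8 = 28.88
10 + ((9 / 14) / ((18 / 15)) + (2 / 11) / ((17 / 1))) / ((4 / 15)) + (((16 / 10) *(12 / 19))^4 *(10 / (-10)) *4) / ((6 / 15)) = 553151623847 / 341180378000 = 1.62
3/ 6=0.50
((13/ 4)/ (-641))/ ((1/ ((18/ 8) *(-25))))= 2925/ 10256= 0.29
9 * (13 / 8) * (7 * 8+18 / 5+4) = 930.15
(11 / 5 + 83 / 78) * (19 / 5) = 24187 / 1950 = 12.40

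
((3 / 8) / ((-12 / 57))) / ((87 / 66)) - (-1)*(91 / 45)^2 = 2572709 / 939600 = 2.74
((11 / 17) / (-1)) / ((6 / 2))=-11 / 51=-0.22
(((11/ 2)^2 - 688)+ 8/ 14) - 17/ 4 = -4630/ 7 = -661.43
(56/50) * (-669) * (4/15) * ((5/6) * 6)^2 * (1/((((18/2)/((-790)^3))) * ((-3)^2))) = 30405289046.91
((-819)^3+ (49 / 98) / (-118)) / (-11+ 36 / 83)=10760731637375 / 206972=51991243.44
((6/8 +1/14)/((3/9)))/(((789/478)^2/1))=1313783/1452549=0.90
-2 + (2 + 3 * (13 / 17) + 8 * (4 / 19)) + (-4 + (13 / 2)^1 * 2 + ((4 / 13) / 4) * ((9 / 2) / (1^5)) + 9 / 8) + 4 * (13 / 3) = 3202945 / 100776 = 31.78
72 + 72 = 144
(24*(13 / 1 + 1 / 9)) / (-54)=-472 / 81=-5.83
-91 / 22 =-4.14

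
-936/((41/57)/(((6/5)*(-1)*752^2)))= 181024616448/205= 883046909.50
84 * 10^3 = 84000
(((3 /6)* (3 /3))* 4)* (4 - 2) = 4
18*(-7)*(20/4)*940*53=-31386600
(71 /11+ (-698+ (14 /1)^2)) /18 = -27.53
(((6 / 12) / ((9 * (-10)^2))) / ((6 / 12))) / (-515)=-1 / 463500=-0.00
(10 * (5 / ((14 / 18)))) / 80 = 45 / 56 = 0.80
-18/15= -6/5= -1.20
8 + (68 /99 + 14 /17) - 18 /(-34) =16897 /1683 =10.04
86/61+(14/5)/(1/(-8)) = -6402/305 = -20.99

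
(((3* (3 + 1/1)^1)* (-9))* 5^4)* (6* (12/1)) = -4860000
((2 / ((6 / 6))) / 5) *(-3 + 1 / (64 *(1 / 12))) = -9 / 8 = -1.12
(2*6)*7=84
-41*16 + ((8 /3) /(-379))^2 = -848056400 /1292769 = -656.00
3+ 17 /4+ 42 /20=187 /20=9.35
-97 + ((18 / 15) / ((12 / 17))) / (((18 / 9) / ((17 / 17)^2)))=-1923 / 20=-96.15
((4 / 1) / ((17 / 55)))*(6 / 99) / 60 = 2 / 153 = 0.01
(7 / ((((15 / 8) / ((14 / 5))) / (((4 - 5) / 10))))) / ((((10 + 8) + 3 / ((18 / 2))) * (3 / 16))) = -6272 / 20625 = -0.30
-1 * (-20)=20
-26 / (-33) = 0.79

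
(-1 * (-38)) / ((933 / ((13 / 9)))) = 494 / 8397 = 0.06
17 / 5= 3.40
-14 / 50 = -7 / 25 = -0.28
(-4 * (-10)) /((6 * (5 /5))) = 6.67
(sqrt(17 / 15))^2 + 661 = 9932 / 15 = 662.13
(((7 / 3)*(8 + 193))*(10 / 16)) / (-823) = -2345 / 6584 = -0.36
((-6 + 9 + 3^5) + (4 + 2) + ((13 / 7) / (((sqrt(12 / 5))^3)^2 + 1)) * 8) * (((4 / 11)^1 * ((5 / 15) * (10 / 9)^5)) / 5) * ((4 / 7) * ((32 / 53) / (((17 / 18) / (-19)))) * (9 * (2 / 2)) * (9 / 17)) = -1276971991040000 / 3717441735777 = -343.51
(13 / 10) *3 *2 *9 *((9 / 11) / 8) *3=9477 / 440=21.54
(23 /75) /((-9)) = -23 /675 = -0.03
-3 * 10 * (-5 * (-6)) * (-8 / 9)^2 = -711.11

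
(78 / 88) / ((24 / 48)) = 39 / 22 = 1.77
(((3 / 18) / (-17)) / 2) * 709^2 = -502681 / 204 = -2464.12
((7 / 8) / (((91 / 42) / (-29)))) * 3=-1827 / 52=-35.13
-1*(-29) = 29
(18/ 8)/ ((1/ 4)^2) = 36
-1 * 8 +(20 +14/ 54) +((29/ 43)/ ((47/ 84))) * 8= 1195127/ 54567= 21.90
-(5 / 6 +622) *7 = -26159 / 6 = -4359.83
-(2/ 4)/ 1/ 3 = -1/ 6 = -0.17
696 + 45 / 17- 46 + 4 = 11163 / 17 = 656.65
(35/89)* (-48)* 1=-1680/89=-18.88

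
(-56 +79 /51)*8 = -22216 /51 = -435.61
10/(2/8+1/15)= 31.58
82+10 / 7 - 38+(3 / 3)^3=325 / 7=46.43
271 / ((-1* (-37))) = 271 / 37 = 7.32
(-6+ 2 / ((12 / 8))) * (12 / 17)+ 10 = 114 / 17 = 6.71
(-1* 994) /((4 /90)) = -22365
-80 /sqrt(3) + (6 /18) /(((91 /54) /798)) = 2052 /13 - 80 * sqrt(3) /3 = 111.66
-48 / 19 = -2.53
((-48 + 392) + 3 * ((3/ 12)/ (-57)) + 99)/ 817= 33667/ 62092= 0.54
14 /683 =0.02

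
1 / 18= 0.06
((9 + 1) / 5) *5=10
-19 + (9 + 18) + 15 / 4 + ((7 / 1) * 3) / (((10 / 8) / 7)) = 2587 / 20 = 129.35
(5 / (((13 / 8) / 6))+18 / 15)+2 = 1408 / 65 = 21.66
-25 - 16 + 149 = 108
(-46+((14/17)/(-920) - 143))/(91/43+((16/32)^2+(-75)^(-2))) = -71497621125/895212877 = -79.87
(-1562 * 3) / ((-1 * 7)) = 4686 / 7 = 669.43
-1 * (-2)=2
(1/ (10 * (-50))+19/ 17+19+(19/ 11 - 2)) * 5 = 1855313/ 18700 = 99.21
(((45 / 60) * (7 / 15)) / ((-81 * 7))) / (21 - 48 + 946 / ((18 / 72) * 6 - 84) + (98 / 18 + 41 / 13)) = 0.00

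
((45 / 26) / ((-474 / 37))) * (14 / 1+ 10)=-3330 / 1027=-3.24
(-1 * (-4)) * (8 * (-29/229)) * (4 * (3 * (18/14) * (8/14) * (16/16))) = -35.73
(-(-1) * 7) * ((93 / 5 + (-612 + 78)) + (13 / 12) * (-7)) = -219653 / 60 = -3660.88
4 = 4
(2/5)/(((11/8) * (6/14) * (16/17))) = 119/165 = 0.72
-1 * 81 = -81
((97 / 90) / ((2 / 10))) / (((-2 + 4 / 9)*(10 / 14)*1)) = -97 / 20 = -4.85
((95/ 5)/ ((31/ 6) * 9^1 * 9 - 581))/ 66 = -19/ 10725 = -0.00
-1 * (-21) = 21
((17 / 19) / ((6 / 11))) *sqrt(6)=187 *sqrt(6) / 114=4.02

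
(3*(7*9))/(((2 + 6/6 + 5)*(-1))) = -189/8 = -23.62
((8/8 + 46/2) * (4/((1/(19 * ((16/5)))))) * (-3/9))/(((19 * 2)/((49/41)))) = -12544/205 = -61.19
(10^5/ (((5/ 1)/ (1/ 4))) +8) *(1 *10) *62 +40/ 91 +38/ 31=8759096858/ 2821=3104961.67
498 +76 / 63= 31450 / 63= 499.21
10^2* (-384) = -38400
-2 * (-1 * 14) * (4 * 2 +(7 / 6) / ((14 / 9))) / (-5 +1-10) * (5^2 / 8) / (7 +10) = -875 / 272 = -3.22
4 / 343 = 0.01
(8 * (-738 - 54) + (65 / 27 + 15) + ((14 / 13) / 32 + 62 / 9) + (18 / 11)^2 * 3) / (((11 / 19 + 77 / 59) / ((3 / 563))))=-4801857607307 / 269335452672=-17.83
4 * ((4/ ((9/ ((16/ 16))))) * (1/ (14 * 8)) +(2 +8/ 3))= 1177/ 63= 18.68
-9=-9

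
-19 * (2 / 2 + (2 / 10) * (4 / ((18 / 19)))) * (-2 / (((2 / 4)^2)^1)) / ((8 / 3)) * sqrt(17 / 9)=1577 * sqrt(17) / 45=144.49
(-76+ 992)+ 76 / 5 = 4656 / 5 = 931.20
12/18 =2/3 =0.67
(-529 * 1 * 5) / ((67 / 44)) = -116380 / 67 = -1737.01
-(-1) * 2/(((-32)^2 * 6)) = 1/3072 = 0.00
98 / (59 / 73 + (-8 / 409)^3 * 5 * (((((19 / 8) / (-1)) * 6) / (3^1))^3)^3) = 250604474401792 / 119847778488567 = 2.09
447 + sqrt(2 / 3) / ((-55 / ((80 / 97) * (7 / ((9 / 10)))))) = 447 - 1120 * sqrt(6) / 28809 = 446.90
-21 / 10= -2.10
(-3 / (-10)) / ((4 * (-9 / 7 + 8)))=21 / 1880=0.01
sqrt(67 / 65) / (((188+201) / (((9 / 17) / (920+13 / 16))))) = 16* sqrt(4355) / 703656265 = 0.00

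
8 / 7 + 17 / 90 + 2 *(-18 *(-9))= 204959 / 630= 325.33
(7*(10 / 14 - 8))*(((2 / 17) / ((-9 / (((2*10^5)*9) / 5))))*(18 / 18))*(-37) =-8880000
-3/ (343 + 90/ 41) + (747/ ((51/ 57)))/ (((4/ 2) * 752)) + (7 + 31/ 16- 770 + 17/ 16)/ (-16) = 17386264105/ 361863904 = 48.05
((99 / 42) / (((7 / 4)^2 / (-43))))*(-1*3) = 34056 / 343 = 99.29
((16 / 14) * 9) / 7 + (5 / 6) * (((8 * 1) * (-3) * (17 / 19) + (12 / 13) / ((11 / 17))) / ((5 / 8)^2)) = -41.30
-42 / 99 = -14 / 33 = -0.42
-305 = -305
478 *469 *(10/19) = 2241820/19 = 117990.53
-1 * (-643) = 643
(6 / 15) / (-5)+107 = 2673 / 25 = 106.92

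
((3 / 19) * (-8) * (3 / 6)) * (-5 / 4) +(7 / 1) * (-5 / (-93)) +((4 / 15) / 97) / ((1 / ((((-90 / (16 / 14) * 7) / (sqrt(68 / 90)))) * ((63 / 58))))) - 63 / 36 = -27783 * sqrt(170) / 191284 - 4129 / 7068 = -2.48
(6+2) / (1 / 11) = 88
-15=-15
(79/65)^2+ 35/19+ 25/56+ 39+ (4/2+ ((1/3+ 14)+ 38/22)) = 9023472067/148348200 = 60.83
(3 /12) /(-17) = -1 /68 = -0.01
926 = 926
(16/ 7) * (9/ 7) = 144/ 49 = 2.94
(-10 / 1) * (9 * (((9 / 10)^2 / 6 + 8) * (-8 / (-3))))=-9762 / 5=-1952.40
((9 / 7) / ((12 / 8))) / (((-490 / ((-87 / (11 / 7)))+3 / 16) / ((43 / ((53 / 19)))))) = 6823584 / 4667551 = 1.46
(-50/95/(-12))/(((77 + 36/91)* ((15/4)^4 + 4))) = 4480/1594964823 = 0.00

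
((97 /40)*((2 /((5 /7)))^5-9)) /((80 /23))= 1137138469 /10000000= 113.71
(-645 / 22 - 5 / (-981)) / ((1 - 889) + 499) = 632635 / 8395398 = 0.08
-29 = -29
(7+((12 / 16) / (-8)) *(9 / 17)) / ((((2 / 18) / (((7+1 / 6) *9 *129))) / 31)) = 17554574259 / 1088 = 16134718.99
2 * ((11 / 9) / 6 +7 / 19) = 587 / 513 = 1.14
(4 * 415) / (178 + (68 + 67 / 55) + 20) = 91300 / 14697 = 6.21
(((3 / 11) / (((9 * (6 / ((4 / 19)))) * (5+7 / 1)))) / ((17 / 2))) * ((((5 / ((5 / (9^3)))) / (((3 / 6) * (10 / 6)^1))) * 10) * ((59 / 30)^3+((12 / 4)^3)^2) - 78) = 536979733 / 7994250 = 67.17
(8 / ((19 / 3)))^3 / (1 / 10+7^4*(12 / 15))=46080 / 43918177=0.00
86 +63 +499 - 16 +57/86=54409/86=632.66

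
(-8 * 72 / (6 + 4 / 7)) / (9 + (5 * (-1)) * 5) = 5.48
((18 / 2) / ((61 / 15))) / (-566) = -135 / 34526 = -0.00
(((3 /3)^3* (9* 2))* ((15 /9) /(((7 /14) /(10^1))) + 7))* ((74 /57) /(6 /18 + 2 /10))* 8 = 268620 /19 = 14137.89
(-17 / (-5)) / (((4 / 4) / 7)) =119 / 5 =23.80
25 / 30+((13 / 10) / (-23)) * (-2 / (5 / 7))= 0.99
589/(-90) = -589/90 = -6.54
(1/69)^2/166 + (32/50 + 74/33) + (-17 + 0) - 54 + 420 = 76478003201/217339650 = 351.88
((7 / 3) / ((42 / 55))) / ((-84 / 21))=-55 / 72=-0.76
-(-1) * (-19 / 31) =-19 / 31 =-0.61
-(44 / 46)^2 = -484 / 529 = -0.91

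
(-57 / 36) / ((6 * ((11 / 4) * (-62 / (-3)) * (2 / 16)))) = -38 / 1023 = -0.04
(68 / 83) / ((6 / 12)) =136 / 83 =1.64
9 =9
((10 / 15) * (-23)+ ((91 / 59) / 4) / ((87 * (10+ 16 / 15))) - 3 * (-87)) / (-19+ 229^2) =837310013 / 178670531664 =0.00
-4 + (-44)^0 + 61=58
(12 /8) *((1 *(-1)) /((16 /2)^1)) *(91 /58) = -273 /928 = -0.29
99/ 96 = 33/ 32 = 1.03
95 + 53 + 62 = 210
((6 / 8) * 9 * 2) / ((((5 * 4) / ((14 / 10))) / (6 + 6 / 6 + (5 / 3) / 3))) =357 / 50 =7.14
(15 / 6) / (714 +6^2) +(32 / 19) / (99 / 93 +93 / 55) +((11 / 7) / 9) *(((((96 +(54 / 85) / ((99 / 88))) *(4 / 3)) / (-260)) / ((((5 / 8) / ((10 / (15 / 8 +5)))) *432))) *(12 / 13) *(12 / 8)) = 275520549823 / 448787020500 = 0.61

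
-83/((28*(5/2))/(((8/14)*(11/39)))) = -1826/9555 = -0.19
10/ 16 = 5/ 8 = 0.62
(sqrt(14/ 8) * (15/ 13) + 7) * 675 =10125 * sqrt(7)/ 26 + 4725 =5755.32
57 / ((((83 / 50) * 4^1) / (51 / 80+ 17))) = 4845 / 32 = 151.41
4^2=16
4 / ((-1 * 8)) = -1 / 2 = -0.50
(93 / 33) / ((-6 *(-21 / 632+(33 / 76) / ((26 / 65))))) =-46531 / 104247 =-0.45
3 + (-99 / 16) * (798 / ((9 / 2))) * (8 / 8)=-4377 / 4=-1094.25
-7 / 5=-1.40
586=586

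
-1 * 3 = -3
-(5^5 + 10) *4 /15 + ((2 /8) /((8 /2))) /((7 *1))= -93631 /112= -835.99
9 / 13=0.69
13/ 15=0.87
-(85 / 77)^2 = -7225 / 5929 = -1.22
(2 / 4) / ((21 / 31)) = 31 / 42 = 0.74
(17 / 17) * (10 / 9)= 10 / 9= 1.11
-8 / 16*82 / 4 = -41 / 4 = -10.25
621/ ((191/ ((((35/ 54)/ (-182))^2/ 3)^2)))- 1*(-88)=21770239951204391/ 247389090354432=88.00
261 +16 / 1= 277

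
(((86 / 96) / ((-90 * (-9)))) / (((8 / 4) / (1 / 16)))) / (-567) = -43 / 705438720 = -0.00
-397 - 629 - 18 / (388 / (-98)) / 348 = -11544405 / 11252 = -1025.99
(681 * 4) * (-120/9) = -36320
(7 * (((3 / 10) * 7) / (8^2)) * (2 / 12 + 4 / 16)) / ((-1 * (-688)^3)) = 49 / 166738264064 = 0.00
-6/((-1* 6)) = 1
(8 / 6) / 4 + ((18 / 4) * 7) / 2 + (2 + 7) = 25.08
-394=-394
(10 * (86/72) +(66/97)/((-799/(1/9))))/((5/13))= 31.06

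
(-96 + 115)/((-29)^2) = 19/841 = 0.02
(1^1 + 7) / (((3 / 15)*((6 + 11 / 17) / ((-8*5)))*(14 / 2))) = -27200 / 791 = -34.39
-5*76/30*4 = -152/3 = -50.67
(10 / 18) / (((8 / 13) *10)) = 13 / 144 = 0.09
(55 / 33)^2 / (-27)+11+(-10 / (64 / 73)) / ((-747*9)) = 7034183 / 645408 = 10.90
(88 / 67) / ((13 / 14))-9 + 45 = 32588 / 871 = 37.41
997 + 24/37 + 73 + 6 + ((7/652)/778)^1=20207050275/18768472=1076.65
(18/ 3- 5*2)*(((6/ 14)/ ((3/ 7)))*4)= -16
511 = 511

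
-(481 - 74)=-407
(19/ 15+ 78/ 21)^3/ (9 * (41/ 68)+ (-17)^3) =-9727785356/ 386316826875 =-0.03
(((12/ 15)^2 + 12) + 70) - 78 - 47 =-1059/ 25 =-42.36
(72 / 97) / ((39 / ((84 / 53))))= 2016 / 66833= 0.03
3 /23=0.13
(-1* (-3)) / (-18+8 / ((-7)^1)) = -21 / 134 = -0.16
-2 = -2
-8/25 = -0.32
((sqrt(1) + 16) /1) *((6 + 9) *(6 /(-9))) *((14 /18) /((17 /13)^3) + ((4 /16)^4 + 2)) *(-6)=133101725 /55488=2398.75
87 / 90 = 0.97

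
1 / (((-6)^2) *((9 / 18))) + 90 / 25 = 329 / 90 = 3.66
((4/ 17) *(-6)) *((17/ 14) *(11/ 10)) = -66/ 35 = -1.89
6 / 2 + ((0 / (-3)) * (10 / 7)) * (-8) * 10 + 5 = 8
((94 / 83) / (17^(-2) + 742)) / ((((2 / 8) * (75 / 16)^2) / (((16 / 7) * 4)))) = 1780350976 / 700813456875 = 0.00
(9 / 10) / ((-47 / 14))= -63 / 235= -0.27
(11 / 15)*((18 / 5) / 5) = 66 / 125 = 0.53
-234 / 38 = -117 / 19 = -6.16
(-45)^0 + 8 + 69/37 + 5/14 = 11.22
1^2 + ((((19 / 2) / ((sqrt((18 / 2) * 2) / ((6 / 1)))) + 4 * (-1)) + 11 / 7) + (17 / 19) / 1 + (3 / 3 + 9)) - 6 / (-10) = 6694 / 665 + 19 * sqrt(2) / 2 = 23.50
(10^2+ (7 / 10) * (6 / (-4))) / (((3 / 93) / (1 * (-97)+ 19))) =-2392611 / 10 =-239261.10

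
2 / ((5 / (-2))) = -4 / 5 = -0.80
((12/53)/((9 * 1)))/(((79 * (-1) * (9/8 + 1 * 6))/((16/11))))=-512/7875747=-0.00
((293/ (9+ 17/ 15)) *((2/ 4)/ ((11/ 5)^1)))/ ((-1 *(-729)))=7325/ 812592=0.01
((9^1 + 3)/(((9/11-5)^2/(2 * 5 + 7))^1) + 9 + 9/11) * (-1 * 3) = -64.45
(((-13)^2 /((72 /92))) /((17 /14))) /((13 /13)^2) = 27209 /153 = 177.84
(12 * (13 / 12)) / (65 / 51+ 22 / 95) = 62985 / 7297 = 8.63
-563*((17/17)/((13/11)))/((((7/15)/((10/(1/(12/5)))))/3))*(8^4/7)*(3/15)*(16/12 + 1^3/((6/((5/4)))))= -8447053824/637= -13260681.04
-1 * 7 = -7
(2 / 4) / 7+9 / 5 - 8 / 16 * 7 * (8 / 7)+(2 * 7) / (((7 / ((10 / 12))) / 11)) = 3403 / 210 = 16.20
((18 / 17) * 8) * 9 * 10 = 12960 / 17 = 762.35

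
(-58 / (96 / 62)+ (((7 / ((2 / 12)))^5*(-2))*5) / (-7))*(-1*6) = -4480841341 / 4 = -1120210335.25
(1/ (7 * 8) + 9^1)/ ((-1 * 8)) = -505/ 448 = -1.13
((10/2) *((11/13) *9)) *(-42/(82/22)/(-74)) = 114345/19721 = 5.80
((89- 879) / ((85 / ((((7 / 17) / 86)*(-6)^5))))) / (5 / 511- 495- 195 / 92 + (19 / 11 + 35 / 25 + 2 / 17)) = -11118668964480 / 15868864133377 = -0.70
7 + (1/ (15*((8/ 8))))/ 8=841/ 120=7.01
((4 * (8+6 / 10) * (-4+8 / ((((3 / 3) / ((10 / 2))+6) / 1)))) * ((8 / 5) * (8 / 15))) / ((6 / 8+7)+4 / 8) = -1232896 / 127875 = -9.64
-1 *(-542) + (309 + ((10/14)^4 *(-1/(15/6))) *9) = 2041001/2401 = 850.06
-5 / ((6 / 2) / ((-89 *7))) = 3115 / 3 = 1038.33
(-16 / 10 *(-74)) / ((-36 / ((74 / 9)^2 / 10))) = -405224 / 18225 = -22.23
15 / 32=0.47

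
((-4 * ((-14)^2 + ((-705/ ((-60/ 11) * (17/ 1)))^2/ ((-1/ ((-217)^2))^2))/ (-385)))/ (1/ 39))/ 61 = 300188221463403/ 352580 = 851404564.82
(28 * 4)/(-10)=-56/5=-11.20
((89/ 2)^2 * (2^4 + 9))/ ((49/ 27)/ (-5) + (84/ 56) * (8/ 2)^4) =26733375/ 207164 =129.04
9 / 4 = 2.25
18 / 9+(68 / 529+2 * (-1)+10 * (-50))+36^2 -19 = 777.13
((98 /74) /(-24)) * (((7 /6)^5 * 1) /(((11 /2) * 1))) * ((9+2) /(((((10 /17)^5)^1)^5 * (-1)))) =4752359811047640340359030289145054951 /34525440000000000000000000000000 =137648.06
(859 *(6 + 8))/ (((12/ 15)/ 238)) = 3577735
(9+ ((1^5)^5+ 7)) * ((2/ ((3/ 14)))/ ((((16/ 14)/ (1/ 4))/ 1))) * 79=65807/ 24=2741.96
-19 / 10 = -1.90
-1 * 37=-37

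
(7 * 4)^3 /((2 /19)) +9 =208553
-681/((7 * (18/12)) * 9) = -454/63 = -7.21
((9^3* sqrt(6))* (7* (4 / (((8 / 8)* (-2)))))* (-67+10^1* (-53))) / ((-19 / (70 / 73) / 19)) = -426508740* sqrt(6) / 73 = -14311353.20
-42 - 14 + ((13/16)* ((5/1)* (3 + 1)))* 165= 10501/4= 2625.25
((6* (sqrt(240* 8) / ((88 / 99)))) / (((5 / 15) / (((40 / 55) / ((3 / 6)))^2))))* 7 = 290304* sqrt(30) / 121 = 13141.00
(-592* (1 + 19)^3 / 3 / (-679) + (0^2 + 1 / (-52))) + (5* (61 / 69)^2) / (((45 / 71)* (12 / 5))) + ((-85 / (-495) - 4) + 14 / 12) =58036007355439 / 24963056118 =2324.88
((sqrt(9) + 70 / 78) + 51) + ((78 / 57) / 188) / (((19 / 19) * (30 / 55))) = 2549837 / 46436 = 54.91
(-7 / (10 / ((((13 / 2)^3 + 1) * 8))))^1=-1543.50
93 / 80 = 1.16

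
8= 8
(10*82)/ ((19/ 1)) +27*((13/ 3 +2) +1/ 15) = 20516/ 95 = 215.96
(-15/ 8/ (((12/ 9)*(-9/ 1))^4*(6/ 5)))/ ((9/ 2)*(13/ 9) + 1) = -5/ 497664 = -0.00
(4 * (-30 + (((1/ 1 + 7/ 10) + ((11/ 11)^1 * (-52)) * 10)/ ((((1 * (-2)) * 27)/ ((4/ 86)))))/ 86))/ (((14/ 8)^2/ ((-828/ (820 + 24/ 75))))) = 55105455280/ 1393533981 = 39.54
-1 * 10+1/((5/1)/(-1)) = -51/5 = -10.20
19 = 19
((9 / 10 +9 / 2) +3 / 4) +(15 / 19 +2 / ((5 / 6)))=3549 / 380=9.34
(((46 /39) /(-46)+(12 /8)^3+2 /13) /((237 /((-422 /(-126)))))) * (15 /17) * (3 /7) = 1153115 /61595352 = 0.02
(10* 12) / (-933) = -40 / 311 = -0.13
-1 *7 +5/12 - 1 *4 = -127/12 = -10.58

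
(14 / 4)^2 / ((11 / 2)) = 2.23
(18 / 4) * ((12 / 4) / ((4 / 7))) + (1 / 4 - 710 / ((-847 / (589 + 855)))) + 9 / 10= 41848977 / 33880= 1235.21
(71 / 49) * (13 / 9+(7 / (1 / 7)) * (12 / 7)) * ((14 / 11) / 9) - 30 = -77912 / 6237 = -12.49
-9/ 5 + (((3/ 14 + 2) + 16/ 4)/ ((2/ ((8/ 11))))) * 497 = 1121.29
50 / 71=0.70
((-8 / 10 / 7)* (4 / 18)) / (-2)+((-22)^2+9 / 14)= 484.66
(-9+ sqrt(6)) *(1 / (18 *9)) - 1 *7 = -127 / 18+ sqrt(6) / 162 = -7.04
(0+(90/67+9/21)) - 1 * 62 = -28247/469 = -60.23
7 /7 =1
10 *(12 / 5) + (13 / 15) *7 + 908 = 938.07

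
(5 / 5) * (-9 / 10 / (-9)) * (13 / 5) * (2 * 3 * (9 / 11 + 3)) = 1638 / 275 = 5.96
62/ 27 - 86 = -83.70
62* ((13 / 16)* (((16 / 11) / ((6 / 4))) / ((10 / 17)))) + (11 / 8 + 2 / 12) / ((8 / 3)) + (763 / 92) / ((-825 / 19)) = 33772281 / 404800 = 83.43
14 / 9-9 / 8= 31 / 72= 0.43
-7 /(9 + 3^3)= -0.19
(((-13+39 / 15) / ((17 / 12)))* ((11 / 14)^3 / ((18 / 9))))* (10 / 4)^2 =-259545 / 23324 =-11.13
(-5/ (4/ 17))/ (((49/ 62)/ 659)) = -1736465/ 98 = -17719.03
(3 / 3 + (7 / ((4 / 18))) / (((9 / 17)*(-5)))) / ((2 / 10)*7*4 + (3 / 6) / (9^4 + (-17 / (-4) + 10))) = -2866809 / 1472876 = -1.95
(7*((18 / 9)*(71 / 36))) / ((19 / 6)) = 497 / 57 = 8.72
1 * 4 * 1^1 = 4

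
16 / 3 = 5.33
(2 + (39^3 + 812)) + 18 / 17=1022279 / 17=60134.06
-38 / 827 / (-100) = 19 / 41350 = 0.00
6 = 6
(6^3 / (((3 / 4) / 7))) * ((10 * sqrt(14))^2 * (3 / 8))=1058400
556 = 556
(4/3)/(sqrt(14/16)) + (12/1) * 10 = 8 * sqrt(14)/21 + 120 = 121.43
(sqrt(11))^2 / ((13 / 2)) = 22 / 13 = 1.69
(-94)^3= -830584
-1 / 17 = -0.06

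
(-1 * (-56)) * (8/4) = 112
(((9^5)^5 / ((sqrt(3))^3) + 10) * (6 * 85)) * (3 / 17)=900 + 7178979876918525887702490 * sqrt(3)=12434357893337452079715800.00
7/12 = 0.58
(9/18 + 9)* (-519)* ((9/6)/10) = -739.58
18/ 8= 9/ 4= 2.25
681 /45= 227 /15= 15.13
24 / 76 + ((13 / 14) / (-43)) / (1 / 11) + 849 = 9711757 / 11438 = 849.08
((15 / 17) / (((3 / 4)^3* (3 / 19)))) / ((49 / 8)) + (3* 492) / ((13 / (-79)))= -2621908244 / 292383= -8967.38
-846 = -846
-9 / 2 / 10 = -9 / 20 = -0.45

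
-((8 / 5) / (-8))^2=-1 / 25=-0.04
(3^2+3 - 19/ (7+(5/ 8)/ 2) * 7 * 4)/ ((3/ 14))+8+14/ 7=-96002/ 351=-273.51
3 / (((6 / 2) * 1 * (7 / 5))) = 5 / 7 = 0.71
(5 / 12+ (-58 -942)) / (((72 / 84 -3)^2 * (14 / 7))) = -117551 / 1080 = -108.84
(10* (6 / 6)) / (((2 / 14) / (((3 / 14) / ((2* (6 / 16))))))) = 20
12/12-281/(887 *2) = 1493/1774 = 0.84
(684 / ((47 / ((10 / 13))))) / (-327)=-2280 / 66599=-0.03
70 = 70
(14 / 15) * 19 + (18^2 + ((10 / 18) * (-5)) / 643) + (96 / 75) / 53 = 2620486369 / 7667775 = 341.75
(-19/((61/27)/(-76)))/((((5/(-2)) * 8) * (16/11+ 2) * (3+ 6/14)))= -13167/4880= -2.70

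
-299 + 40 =-259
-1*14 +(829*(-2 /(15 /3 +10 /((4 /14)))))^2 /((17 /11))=7464451 /6800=1097.71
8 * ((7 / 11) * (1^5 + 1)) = 10.18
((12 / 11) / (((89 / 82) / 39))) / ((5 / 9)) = 345384 / 4895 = 70.56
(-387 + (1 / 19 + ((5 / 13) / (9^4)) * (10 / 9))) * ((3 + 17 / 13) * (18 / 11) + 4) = -8916992712920 / 2085669729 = -4275.36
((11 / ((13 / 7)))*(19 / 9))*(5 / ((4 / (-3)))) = -7315 / 156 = -46.89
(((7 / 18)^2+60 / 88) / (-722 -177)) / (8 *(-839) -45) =2969 / 21649671252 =0.00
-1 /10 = -0.10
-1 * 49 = -49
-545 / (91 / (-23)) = 137.75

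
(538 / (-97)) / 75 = -0.07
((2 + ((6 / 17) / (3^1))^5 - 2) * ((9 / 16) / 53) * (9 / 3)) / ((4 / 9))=243 / 150504842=0.00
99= 99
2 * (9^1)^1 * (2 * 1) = 36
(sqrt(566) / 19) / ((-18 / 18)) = -sqrt(566) / 19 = -1.25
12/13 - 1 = -1/13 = -0.08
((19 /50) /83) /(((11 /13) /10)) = 247 /4565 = 0.05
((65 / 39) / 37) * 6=10 / 37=0.27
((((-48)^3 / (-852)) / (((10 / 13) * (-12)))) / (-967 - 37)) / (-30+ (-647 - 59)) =-39 / 2049415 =-0.00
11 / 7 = 1.57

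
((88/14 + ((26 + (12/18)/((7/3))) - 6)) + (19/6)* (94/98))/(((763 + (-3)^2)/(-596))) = -1297045/56742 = -22.86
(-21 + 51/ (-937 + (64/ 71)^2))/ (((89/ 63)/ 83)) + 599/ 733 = -42287992716577/ 34208260453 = -1236.19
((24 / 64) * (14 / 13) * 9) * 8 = 378 / 13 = 29.08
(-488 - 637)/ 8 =-1125/ 8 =-140.62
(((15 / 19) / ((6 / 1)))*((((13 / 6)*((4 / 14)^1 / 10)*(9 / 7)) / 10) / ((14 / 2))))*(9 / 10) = 351 / 2606800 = 0.00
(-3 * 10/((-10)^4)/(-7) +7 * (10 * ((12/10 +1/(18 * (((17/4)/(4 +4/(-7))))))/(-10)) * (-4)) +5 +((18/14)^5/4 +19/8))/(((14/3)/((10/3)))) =18475449089/600009900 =30.79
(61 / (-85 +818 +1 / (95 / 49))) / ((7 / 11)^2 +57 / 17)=2384063 / 107731464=0.02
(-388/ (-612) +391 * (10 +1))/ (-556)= -7.74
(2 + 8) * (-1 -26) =-270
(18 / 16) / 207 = 1 / 184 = 0.01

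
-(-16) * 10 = 160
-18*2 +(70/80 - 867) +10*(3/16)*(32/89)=-641833/712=-901.45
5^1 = 5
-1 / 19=-0.05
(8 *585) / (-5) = -936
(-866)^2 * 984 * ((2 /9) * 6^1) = 983942272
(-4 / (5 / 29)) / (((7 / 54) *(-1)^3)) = 6264 / 35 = 178.97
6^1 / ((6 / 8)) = 8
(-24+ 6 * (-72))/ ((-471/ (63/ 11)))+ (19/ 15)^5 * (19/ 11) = 14657978317/ 1311440625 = 11.18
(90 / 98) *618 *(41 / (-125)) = -228042 / 1225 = -186.16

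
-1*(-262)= 262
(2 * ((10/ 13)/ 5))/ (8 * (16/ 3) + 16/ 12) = 1/ 143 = 0.01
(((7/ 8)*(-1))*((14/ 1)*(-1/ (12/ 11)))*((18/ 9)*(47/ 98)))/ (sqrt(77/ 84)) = 47*sqrt(33)/ 24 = 11.25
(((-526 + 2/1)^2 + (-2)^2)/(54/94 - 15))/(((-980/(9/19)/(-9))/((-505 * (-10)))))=-43990805025/105203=-418151.62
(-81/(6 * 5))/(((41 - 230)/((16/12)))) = 2/105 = 0.02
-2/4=-1/2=-0.50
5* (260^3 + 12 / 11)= 966680060 / 11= 87880005.45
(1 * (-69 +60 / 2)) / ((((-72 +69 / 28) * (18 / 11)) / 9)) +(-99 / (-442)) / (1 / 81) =553565 / 26078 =21.23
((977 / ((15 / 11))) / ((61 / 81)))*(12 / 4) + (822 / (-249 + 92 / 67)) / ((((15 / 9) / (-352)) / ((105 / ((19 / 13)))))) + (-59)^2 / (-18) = 91770364197289 / 1730607210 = 53027.84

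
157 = 157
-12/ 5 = -2.40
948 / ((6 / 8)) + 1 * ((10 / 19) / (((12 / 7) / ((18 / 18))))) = 144131 / 114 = 1264.31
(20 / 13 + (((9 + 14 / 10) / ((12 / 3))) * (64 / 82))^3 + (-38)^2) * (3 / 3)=162831315848 / 111996625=1453.89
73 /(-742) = -73 /742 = -0.10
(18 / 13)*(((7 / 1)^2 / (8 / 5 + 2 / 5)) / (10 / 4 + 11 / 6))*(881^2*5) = 5134305015 / 169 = 30380503.05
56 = 56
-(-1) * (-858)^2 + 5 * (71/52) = 38280883/52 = 736170.83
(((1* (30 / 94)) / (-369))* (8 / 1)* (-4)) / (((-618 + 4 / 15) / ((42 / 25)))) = -672 / 8927791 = -0.00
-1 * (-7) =7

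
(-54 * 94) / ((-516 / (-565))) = -238995 / 43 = -5558.02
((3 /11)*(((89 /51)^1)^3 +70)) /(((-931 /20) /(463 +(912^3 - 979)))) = -4592923320203920 /13722009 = -334712163.52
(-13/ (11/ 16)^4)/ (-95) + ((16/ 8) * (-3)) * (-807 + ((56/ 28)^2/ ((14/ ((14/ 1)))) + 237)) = 3396.61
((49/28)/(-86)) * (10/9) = -35/1548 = -0.02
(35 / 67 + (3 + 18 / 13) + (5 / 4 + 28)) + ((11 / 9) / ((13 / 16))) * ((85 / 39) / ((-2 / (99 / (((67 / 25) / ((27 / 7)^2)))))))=-1923599089 / 2219308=-866.76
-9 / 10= -0.90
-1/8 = -0.12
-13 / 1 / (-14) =13 / 14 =0.93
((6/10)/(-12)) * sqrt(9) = -3/20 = -0.15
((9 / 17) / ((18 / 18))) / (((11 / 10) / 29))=2610 / 187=13.96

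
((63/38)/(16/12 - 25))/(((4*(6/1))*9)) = -7/21584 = -0.00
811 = 811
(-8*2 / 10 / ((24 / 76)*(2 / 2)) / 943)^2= 0.00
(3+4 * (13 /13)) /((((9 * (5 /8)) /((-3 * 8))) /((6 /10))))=-448 /25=-17.92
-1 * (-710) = 710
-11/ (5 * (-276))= 11/ 1380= 0.01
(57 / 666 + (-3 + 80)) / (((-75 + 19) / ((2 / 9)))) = -17113 / 55944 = -0.31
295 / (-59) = -5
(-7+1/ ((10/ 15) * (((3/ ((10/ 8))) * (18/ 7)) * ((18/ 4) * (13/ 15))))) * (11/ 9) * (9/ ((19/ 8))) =-214291/ 6669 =-32.13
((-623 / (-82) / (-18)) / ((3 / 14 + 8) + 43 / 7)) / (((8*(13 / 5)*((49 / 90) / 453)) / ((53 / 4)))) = -17806675 / 1142752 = -15.58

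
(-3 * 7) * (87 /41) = -1827 /41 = -44.56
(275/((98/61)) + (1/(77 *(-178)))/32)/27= 175175731/27631296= 6.34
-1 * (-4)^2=-16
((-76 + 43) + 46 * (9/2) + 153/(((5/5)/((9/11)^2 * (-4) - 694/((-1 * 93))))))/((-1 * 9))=-377624/3751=-100.67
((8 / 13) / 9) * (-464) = -3712 / 117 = -31.73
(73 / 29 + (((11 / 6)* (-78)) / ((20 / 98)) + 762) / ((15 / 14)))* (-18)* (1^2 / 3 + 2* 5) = -8054668 / 725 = -11109.89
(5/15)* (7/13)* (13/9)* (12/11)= 0.28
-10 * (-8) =80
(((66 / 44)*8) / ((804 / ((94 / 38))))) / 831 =47 / 1057863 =0.00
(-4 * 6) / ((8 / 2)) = -6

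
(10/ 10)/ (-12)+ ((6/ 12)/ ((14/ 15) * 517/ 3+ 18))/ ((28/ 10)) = -55661/ 676032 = -0.08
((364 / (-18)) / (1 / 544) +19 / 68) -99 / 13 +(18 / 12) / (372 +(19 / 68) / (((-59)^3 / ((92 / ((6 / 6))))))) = -113752161453447121 / 10333382952204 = -11008.22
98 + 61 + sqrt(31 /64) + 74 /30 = sqrt(31) /8 + 2422 /15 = 162.16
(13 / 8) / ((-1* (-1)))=13 / 8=1.62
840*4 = 3360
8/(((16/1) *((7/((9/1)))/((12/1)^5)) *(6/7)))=186624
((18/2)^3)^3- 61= 387420428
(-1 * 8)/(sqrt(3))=-8 * sqrt(3)/3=-4.62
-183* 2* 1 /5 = -366 /5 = -73.20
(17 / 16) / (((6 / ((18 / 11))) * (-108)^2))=17 / 684288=0.00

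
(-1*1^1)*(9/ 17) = -9/ 17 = -0.53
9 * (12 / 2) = 54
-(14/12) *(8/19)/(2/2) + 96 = 5444/57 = 95.51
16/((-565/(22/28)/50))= -880/791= -1.11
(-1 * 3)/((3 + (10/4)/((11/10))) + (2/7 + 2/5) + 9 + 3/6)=-2310/11903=-0.19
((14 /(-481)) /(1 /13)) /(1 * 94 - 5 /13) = -182 /45029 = -0.00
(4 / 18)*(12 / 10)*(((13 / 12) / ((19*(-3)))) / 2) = -13 / 5130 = -0.00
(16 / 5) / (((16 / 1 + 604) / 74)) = 296 / 775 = 0.38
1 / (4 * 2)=1 / 8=0.12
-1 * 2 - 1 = -3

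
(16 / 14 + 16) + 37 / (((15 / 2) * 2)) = 2059 / 105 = 19.61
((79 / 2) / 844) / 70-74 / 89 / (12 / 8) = -17466587 / 31548720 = -0.55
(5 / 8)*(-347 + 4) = -1715 / 8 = -214.38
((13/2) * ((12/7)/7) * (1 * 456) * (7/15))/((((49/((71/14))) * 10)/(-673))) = -141628812/60025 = -2359.50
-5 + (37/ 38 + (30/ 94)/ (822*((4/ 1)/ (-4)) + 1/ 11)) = -65020101/ 16147226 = -4.03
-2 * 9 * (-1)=18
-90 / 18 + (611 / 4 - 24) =123.75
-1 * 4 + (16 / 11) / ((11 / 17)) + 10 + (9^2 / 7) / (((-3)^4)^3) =45835267 / 5557167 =8.25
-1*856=-856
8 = 8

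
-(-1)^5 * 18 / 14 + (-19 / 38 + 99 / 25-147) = -49789 / 350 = -142.25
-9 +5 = -4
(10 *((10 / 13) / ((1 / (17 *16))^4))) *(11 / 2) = 3010497740800 / 13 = 231576749292.31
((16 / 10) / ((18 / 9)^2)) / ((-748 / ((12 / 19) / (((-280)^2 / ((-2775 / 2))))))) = 333 / 55711040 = 0.00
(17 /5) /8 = 0.42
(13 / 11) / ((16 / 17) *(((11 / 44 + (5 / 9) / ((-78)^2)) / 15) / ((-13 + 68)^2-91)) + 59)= 0.02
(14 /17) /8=7 /68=0.10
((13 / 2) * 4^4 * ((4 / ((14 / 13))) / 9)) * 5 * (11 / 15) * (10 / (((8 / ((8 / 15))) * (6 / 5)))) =2379520 / 1701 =1398.89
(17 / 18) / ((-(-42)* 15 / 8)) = 34 / 2835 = 0.01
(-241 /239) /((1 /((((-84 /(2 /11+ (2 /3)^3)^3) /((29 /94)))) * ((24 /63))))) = 2373964582968 /2480681141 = 956.98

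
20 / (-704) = -5 / 176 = -0.03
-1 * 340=-340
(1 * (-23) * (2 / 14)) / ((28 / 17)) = -391 / 196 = -1.99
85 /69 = 1.23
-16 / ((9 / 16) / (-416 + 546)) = -33280 / 9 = -3697.78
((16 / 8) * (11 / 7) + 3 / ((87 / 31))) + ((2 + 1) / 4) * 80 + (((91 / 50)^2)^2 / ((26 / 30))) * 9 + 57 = 59669758557 / 253750000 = 235.15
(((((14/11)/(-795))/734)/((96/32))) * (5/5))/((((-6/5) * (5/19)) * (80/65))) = 1729/924311520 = 0.00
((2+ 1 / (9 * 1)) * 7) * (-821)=-109193 / 9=-12132.56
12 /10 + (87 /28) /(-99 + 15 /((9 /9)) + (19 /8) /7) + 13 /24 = 191657 /112440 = 1.70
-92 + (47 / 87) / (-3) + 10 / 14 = -167108 / 1827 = -91.47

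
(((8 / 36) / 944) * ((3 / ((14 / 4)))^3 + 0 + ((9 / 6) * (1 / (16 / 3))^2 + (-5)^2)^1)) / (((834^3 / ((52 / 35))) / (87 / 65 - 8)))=-0.00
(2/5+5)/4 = 27/20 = 1.35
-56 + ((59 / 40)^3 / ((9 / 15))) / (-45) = -96973379 / 1728000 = -56.12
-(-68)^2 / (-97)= 4624 / 97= 47.67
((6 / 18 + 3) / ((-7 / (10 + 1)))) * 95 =-10450 / 21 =-497.62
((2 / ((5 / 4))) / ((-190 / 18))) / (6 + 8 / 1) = -36 / 3325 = -0.01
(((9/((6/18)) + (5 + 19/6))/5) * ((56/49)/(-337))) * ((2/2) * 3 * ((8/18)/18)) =-1688/955395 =-0.00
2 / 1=2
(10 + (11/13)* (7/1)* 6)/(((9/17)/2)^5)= 26897771008/767637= 35039.70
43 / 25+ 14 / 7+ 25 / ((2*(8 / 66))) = 21369 / 200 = 106.84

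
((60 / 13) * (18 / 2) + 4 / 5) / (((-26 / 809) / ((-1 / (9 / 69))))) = 10099.89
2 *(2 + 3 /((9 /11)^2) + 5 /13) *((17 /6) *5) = 204850 /1053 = 194.54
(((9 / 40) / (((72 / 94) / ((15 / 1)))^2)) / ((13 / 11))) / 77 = 11045 / 11648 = 0.95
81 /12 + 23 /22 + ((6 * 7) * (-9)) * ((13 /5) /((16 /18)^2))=-2175467 /1760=-1236.06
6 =6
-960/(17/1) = -960/17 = -56.47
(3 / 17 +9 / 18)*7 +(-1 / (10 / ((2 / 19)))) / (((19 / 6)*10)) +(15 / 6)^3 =24989817 / 1227400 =20.36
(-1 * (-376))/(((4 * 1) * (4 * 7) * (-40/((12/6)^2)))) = -47/140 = -0.34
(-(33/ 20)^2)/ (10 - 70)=363/ 8000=0.05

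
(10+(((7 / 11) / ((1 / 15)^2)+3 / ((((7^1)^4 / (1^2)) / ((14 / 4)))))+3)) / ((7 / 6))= 3535743 / 26411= 133.87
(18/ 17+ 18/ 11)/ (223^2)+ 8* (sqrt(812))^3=504/ 9299323+ 12992* sqrt(203)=185107.51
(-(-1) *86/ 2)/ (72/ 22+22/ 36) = 8514/ 769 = 11.07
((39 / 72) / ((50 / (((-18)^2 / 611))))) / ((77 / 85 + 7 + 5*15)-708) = -0.00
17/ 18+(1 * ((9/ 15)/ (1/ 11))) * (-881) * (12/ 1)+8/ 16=-3139819/ 45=-69773.76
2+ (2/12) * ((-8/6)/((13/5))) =224/117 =1.91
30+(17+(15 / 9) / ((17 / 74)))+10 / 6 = 2852 / 51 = 55.92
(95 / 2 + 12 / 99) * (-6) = -3143 / 11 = -285.73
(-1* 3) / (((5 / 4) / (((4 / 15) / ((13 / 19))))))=-304 / 325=-0.94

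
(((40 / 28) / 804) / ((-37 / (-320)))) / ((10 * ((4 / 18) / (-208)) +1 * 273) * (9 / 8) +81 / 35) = 1664000 / 33505626057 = 0.00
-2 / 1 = -2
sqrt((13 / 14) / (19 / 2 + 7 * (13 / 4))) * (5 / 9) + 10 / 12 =5 * sqrt(23478) / 8127 + 5 / 6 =0.93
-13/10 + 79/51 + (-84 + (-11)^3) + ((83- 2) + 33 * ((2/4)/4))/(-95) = -54870479/38760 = -1415.65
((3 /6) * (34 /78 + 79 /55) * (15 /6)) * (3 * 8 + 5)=29116 /429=67.87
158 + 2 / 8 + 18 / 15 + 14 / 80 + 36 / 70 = 44839 / 280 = 160.14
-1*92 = -92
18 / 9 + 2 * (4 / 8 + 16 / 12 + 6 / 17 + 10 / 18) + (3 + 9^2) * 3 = 39701 / 153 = 259.48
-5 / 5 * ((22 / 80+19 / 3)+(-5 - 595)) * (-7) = -498449 / 120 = -4153.74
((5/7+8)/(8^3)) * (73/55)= 4453/197120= 0.02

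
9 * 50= 450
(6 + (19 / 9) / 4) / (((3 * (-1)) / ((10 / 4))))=-1175 / 216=-5.44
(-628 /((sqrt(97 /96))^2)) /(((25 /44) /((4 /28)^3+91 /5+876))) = -4068026366976 /4158875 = -978155.48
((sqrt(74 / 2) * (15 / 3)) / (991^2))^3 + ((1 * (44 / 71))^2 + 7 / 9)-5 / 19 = 4625 * sqrt(37) / 947200518061237441 + 774664 / 862011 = 0.90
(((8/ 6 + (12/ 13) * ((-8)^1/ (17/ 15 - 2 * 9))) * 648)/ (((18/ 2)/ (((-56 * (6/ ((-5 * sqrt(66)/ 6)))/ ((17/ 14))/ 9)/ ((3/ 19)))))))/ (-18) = -122504704 * sqrt(66)/ 4884165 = -203.77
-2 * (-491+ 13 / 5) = 976.80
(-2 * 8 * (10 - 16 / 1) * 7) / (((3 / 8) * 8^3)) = 7 / 2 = 3.50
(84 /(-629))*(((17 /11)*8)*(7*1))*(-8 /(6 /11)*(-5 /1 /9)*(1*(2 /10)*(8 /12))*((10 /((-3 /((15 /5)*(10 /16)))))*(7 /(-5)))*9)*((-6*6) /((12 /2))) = 5932.97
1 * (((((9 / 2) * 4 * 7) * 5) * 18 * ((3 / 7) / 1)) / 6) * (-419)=-339390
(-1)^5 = -1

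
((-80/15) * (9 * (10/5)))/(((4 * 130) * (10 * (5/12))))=-72/1625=-0.04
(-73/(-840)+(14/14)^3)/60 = 913/50400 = 0.02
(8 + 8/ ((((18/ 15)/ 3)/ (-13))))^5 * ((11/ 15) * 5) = -3726268406784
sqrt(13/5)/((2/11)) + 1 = 9.87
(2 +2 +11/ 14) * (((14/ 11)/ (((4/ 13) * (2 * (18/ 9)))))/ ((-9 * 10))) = -871/ 15840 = -0.05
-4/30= -2/15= -0.13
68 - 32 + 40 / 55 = 404 / 11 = 36.73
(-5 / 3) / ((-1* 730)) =1 / 438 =0.00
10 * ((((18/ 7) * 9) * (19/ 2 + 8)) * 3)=12150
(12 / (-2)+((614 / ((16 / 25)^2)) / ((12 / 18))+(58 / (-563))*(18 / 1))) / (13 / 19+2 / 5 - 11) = -10226586695 / 45256192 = -225.97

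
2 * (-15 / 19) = -30 / 19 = -1.58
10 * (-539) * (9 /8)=-24255 /4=-6063.75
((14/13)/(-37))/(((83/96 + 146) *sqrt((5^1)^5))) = -1344 *sqrt(5)/847702375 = -0.00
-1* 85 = -85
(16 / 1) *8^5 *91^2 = 4341628928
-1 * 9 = -9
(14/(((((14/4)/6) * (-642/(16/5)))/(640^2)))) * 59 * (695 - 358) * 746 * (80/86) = -3110646421913600/4601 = -676080509001.00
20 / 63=0.32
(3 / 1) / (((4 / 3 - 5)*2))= -9 / 22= -0.41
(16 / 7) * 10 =160 / 7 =22.86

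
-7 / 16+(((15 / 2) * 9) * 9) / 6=1613 / 16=100.81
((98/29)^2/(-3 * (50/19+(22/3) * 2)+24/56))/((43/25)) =-6386660/49507147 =-0.13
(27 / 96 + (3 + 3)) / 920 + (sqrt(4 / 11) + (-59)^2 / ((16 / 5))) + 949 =2 * sqrt(11) / 11 + 59963961 / 29440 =2037.42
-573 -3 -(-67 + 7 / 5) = -2552 / 5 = -510.40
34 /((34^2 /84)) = 42 /17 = 2.47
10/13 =0.77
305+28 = 333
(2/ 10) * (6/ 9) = 2/ 15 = 0.13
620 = 620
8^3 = 512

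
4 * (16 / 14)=32 / 7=4.57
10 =10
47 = 47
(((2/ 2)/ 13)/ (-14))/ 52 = -1/ 9464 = -0.00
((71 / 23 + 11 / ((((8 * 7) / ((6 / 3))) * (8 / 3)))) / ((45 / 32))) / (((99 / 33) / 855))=316597 / 483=655.48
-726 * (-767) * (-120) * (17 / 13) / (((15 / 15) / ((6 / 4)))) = -131072040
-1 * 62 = -62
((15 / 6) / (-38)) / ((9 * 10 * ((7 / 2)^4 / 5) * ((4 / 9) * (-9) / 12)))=10 / 136857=0.00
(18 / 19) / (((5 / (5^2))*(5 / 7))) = 126 / 19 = 6.63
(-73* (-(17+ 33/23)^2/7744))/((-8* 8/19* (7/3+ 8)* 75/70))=-27272581/317484640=-0.09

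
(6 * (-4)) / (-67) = 24 / 67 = 0.36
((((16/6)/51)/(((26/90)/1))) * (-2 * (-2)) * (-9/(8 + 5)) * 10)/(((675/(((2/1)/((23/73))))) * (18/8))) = -0.02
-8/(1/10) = -80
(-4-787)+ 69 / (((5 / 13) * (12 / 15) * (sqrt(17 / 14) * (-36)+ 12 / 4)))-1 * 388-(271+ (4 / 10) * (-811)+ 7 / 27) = -740174743 / 657180-897 * sqrt(238) / 2434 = -1131.97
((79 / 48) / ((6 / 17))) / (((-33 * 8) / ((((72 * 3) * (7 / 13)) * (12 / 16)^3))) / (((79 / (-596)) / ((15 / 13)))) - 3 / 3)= 6684111 / 65700064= 0.10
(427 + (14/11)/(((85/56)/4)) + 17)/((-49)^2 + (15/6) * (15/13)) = 10875176/58438435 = 0.19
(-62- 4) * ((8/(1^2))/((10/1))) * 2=-105.60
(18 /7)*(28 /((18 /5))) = 20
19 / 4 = 4.75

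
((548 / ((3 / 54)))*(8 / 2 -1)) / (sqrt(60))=4932*sqrt(15) / 5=3820.31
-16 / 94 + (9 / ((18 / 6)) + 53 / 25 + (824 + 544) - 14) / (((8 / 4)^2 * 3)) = 265761 / 2350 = 113.09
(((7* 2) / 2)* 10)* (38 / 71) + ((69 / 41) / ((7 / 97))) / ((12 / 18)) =2952449 / 40754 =72.45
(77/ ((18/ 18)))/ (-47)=-77/ 47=-1.64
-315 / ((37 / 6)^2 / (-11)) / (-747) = -13860 / 113627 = -0.12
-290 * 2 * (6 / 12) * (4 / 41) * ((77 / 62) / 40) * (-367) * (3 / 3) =819511 / 2542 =322.39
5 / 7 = 0.71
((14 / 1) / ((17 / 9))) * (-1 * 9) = -1134 / 17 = -66.71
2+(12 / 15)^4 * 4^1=3.64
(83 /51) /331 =83 /16881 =0.00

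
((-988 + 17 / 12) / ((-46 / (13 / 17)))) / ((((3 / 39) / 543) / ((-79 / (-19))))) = 28609310509 / 59432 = 481378.90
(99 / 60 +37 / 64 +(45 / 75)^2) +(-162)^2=41994541 / 1600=26246.59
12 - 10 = 2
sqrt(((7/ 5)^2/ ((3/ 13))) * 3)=7 * sqrt(13)/ 5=5.05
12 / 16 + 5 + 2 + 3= 43 / 4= 10.75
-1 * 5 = -5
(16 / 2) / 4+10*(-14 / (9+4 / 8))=-242 / 19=-12.74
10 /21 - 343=-7193 /21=-342.52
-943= -943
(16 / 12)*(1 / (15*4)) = 1 / 45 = 0.02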